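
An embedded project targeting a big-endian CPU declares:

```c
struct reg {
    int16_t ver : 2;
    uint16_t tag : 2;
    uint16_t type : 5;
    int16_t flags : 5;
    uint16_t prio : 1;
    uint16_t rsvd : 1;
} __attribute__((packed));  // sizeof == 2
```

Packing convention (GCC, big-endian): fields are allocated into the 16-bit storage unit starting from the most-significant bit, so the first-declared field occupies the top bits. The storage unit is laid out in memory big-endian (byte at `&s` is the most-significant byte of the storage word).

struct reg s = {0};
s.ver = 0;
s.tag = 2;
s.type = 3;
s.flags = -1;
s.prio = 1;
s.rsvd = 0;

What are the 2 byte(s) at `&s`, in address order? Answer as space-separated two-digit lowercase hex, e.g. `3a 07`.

21 fe

[14+:2] ver=0 & 0x3 = 0x0; word=0x0000
[12+:2] tag=2 & 0x3 = 0x2; word=0x2000
[7+:5] type=3 & 0x1f = 0x3; word=0x2180
[2+:5] flags=-1 & 0x1f = 0x1f; word=0x21fc
[1+:1] prio=1 & 0x1 = 0x1; word=0x21fe
[0+:1] rsvd=0 & 0x1 = 0x0; word=0x21fe
word = 0x21fe → big-endian bytes:
  [0]=0x21  [1]=0xfe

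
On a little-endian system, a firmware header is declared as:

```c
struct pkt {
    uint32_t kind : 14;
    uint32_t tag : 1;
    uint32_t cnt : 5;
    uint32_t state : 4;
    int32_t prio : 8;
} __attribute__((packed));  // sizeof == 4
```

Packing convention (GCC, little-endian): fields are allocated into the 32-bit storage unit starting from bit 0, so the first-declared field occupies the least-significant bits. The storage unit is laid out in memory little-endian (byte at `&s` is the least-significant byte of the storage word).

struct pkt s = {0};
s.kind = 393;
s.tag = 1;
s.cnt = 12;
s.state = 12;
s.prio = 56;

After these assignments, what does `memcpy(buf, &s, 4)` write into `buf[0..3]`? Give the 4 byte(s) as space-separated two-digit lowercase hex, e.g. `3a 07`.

89 41 c6 38

[0+:14] kind=393 & 0x3fff = 0x189; word=0x00000189
[14+:1] tag=1 & 0x1 = 0x1; word=0x00004189
[15+:5] cnt=12 & 0x1f = 0xc; word=0x00064189
[20+:4] state=12 & 0xf = 0xc; word=0x00c64189
[24+:8] prio=56 & 0xff = 0x38; word=0x38c64189
word = 0x38c64189 → little-endian bytes:
  [0]=0x89  [1]=0x41  [2]=0xc6  [3]=0x38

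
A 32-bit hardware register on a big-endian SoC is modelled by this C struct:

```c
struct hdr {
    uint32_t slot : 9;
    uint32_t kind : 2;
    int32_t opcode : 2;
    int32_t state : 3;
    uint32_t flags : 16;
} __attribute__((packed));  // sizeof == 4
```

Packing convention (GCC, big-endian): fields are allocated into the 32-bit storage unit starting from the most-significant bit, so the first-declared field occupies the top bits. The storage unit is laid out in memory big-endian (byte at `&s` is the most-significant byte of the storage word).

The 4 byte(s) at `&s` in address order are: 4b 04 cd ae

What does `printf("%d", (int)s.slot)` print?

[0]=0x4b [1]=0x04 [2]=0xcd [3]=0xae (big-endian) → word 0x4b04cdae
slot [23+:9] = (word>>23) & 0x1ff = 150  ←
kind [21+:2] = (word>>21) & 0x3 = 0
opcode [19+:2] = (word>>19) & 0x3 = 0
state [16+:3] = (word>>16) & 0x7 = 4
flags [0+:16] = (word>>0) & 0xffff = 52654

150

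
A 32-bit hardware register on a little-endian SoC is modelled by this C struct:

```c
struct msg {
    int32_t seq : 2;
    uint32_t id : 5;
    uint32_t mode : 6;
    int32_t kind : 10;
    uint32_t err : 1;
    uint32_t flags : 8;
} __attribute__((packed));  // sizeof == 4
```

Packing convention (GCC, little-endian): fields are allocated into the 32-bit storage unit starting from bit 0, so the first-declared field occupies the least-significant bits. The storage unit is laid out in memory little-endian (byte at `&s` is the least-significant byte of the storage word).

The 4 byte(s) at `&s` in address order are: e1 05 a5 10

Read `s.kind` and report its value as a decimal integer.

[0]=0xe1 [1]=0x05 [2]=0xa5 [3]=0x10 (little-endian) → word 0x10a505e1
seq:2 @ bit 0 → (0x10a505e1>>0)&0x3 = 0x1
id:5 @ bit 2 → (0x10a505e1>>2)&0x1f = 0x18
mode:6 @ bit 7 → (0x10a505e1>>7)&0x3f = 0xb
kind:10 @ bit 13 → (0x10a505e1>>13)&0x3ff = 0x128  ←
err:1 @ bit 23 → (0x10a505e1>>23)&0x1 = 0x1
flags:8 @ bit 24 → (0x10a505e1>>24)&0xff = 0x10
kind signed 10b, MSB=0: value = 296

296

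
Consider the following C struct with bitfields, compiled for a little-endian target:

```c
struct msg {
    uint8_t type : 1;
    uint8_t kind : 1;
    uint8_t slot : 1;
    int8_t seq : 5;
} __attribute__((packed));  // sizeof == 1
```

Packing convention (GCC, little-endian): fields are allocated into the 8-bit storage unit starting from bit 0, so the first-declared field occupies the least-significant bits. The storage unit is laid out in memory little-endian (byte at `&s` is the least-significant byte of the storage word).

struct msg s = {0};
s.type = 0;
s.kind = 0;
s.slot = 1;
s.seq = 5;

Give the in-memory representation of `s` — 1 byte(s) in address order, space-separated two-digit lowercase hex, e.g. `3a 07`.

2c

type (1b) val=0 bits=0x0 at bit 0: 0x00
kind (1b) val=0 bits=0x0 at bit 1: 0x00
slot (1b) val=1 bits=0x1 at bit 2: 0x04
seq (5b) val=5 bits=0x5 at bit 3: 0x2c
word = 0x2c → little-endian bytes:
  [0]=0x2c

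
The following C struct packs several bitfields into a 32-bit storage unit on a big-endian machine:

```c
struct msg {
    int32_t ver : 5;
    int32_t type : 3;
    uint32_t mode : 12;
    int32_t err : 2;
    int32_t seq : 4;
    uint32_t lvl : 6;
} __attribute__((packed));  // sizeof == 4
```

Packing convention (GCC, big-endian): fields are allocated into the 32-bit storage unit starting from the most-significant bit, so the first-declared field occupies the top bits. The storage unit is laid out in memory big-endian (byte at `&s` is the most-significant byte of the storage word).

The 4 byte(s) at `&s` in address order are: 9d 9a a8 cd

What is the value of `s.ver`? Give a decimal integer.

-13

[0]=0x9d [1]=0x9a [2]=0xa8 [3]=0xcd (big-endian) → word 0x9d9aa8cd
ver:5 @ bit 27 → (0x9d9aa8cd>>27)&0x1f = 0x13  ←
type:3 @ bit 24 → (0x9d9aa8cd>>24)&0x7 = 0x5
mode:12 @ bit 12 → (0x9d9aa8cd>>12)&0xfff = 0x9aa
err:2 @ bit 10 → (0x9d9aa8cd>>10)&0x3 = 0x2
seq:4 @ bit 6 → (0x9d9aa8cd>>6)&0xf = 0x3
lvl:6 @ bit 0 → (0x9d9aa8cd>>0)&0x3f = 0xd
ver signed 5b, MSB=1: 19 - 32 = -13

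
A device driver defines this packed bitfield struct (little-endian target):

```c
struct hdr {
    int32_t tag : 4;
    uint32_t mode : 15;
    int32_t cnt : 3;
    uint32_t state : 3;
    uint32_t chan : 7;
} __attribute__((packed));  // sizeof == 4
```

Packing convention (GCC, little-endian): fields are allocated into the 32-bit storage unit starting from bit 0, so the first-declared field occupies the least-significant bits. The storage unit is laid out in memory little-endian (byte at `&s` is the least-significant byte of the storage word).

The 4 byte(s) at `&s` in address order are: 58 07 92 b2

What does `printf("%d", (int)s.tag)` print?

[0]=0x58 [1]=0x07 [2]=0x92 [3]=0xb2 (little-endian) → word 0xb2920758
tag:4 @ bit 0 → (0xb2920758>>0)&0xf = 0x8  ←
mode:15 @ bit 4 → (0xb2920758>>4)&0x7fff = 0x2075
cnt:3 @ bit 19 → (0xb2920758>>19)&0x7 = 0x2
state:3 @ bit 22 → (0xb2920758>>22)&0x7 = 0x2
chan:7 @ bit 25 → (0xb2920758>>25)&0x7f = 0x59
tag signed 4b, MSB=1: 8 - 16 = -8

-8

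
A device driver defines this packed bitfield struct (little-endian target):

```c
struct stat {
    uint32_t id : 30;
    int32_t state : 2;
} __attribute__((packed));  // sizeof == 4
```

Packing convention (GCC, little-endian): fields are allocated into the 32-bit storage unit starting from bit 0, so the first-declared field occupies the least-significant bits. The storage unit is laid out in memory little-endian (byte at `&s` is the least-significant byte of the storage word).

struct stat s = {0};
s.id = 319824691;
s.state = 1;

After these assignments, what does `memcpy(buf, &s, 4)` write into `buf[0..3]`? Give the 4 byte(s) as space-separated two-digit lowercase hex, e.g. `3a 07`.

33 23 10 53

id:30 = 319824691 → 0x13102333 << 0 → word 0x13102333
state:2 = 1 → 0x1 << 30 → word 0x53102333
word = 0x53102333 → little-endian bytes:
  [0]=0x33  [1]=0x23  [2]=0x10  [3]=0x53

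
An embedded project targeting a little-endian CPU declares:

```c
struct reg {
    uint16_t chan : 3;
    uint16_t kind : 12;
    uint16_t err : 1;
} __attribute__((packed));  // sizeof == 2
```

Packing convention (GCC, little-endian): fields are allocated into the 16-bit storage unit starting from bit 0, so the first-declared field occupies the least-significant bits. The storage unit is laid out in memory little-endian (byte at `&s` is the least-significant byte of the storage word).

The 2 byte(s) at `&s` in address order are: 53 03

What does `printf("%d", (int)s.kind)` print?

[0]=0x53 [1]=0x03 (little-endian) → word 0x0353
chan [0+:3] = (word>>0) & 0x7 = 3
kind [3+:12] = (word>>3) & 0xfff = 106  ←
err [15+:1] = (word>>15) & 0x1 = 0

106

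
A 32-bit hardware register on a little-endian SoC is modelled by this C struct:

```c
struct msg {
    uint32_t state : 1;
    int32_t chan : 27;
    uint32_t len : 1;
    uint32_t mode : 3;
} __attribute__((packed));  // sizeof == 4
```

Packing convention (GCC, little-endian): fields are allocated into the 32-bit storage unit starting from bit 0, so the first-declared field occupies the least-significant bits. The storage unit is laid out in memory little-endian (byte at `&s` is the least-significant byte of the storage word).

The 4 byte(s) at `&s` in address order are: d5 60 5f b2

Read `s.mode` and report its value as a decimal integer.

[0]=0xd5 [1]=0x60 [2]=0x5f [3]=0xb2 (little-endian) → word 0xb25f60d5
state:1 @ bit 0 → (0xb25f60d5>>0)&0x1 = 0x1
chan:27 @ bit 1 → (0xb25f60d5>>1)&0x7ffffff = 0x12fb06a
len:1 @ bit 28 → (0xb25f60d5>>28)&0x1 = 0x1
mode:3 @ bit 29 → (0xb25f60d5>>29)&0x7 = 0x5  ←

5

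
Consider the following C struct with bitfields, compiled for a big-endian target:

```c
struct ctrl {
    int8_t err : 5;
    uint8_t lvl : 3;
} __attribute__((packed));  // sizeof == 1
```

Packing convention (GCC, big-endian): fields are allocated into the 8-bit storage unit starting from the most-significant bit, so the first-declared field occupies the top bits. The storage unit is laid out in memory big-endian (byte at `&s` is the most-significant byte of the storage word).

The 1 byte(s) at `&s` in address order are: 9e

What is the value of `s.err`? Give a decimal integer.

[0]=0x9e (big-endian) → word 0x9e
err:5 @ bit 3 → (0x9e>>3)&0x1f = 0x13  ←
lvl:3 @ bit 0 → (0x9e>>0)&0x7 = 0x6
err signed 5b, MSB=1: 19 - 32 = -13

-13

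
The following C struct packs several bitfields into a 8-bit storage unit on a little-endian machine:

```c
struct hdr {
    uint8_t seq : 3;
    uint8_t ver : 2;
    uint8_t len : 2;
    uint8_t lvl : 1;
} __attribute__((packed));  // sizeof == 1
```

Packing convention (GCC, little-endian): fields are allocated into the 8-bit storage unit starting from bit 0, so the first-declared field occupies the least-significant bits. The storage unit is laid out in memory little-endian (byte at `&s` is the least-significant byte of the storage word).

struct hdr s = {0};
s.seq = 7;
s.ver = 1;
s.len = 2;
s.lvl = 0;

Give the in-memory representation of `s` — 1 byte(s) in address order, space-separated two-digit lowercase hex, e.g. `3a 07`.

4f

seq:3 = 7 → 0x7 << 0 → word 0x07
ver:2 = 1 → 0x1 << 3 → word 0x0f
len:2 = 2 → 0x2 << 5 → word 0x4f
lvl:1 = 0 → 0x0 << 7 → word 0x4f
word = 0x4f → little-endian bytes:
  [0]=0x4f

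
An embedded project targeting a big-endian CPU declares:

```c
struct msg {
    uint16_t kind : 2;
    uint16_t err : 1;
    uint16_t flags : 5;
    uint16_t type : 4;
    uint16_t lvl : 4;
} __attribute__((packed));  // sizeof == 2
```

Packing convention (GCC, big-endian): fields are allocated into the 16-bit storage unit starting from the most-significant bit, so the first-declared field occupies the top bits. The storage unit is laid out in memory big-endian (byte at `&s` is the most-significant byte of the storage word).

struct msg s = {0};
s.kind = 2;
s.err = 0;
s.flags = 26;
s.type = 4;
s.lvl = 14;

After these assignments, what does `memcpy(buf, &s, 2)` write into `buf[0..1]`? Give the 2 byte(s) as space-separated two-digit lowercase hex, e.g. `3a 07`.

9a 4e

[14+:2] kind=2 & 0x3 = 0x2; word=0x8000
[13+:1] err=0 & 0x1 = 0x0; word=0x8000
[8+:5] flags=26 & 0x1f = 0x1a; word=0x9a00
[4+:4] type=4 & 0xf = 0x4; word=0x9a40
[0+:4] lvl=14 & 0xf = 0xe; word=0x9a4e
word = 0x9a4e → big-endian bytes:
  [0]=0x9a  [1]=0x4e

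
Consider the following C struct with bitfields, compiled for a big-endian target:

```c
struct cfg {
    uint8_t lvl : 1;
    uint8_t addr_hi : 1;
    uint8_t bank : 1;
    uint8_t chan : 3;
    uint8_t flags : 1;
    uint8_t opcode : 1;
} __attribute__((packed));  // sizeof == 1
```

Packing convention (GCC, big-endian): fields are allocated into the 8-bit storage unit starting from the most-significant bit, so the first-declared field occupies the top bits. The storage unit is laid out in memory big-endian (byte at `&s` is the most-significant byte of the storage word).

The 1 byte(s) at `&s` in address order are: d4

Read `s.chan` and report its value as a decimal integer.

5

[0]=0xd4 (big-endian) → word 0xd4
lvl:1 @ bit 7 → (0xd4>>7)&0x1 = 0x1
addr_hi:1 @ bit 6 → (0xd4>>6)&0x1 = 0x1
bank:1 @ bit 5 → (0xd4>>5)&0x1 = 0x0
chan:3 @ bit 2 → (0xd4>>2)&0x7 = 0x5  ←
flags:1 @ bit 1 → (0xd4>>1)&0x1 = 0x0
opcode:1 @ bit 0 → (0xd4>>0)&0x1 = 0x0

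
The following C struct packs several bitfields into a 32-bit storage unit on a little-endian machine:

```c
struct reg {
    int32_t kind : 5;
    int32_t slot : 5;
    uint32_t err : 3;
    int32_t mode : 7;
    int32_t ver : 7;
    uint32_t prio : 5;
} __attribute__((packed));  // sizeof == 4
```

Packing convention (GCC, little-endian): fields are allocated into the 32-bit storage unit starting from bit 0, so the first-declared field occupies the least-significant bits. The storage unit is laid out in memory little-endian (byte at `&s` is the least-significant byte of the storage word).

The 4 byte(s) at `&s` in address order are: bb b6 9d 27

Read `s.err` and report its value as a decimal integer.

5

[0]=0xbb [1]=0xb6 [2]=0x9d [3]=0x27 (little-endian) → word 0x279db6bb
kind:5 @ bit 0 → (0x279db6bb>>0)&0x1f = 0x1b
slot:5 @ bit 5 → (0x279db6bb>>5)&0x1f = 0x15
err:3 @ bit 10 → (0x279db6bb>>10)&0x7 = 0x5  ←
mode:7 @ bit 13 → (0x279db6bb>>13)&0x7f = 0x6d
ver:7 @ bit 20 → (0x279db6bb>>20)&0x7f = 0x79
prio:5 @ bit 27 → (0x279db6bb>>27)&0x1f = 0x4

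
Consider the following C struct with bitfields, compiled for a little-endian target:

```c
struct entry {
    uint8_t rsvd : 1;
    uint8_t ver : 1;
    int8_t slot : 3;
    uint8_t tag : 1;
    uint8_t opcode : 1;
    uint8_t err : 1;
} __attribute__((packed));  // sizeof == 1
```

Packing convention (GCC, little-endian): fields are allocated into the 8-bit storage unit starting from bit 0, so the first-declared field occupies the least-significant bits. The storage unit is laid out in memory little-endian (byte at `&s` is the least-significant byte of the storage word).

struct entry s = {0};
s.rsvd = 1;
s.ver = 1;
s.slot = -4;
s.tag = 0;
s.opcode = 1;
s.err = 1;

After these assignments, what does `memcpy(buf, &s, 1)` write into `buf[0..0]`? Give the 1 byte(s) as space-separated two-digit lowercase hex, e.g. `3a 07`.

d3

rsvd (1b) val=1 bits=0x1 at bit 0: 0x01
ver (1b) val=1 bits=0x1 at bit 1: 0x03
slot (3b) val=-4 bits=0x4 at bit 2: 0x13
tag (1b) val=0 bits=0x0 at bit 5: 0x13
opcode (1b) val=1 bits=0x1 at bit 6: 0x53
err (1b) val=1 bits=0x1 at bit 7: 0xd3
word = 0xd3 → little-endian bytes:
  [0]=0xd3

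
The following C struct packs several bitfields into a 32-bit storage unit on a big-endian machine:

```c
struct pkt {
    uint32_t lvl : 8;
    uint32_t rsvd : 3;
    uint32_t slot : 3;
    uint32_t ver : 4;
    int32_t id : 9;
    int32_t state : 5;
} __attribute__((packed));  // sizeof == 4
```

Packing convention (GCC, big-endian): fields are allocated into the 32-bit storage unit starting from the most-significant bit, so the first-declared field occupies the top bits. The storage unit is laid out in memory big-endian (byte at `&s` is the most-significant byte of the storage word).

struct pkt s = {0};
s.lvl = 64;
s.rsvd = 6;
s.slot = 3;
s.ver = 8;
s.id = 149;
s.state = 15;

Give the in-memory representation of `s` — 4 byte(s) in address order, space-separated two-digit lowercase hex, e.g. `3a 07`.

lvl:8 = 64 → 0x40 << 24 → word 0x40000000
rsvd:3 = 6 → 0x6 << 21 → word 0x40c00000
slot:3 = 3 → 0x3 << 18 → word 0x40cc0000
ver:4 = 8 → 0x8 << 14 → word 0x40ce0000
id:9 = 149 → 0x95 << 5 → word 0x40ce12a0
state:5 = 15 → 0xf << 0 → word 0x40ce12af
word = 0x40ce12af → big-endian bytes:
  [0]=0x40  [1]=0xce  [2]=0x12  [3]=0xaf

40 ce 12 af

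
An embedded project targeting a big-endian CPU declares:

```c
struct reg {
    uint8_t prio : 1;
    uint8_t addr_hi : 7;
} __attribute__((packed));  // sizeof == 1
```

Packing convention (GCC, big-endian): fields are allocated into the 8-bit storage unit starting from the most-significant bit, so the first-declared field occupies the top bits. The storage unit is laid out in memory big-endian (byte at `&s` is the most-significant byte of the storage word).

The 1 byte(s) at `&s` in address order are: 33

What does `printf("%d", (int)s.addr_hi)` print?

[0]=0x33 (big-endian) → word 0x33
prio [7+:1] = (word>>7) & 0x1 = 0
addr_hi [0+:7] = (word>>0) & 0x7f = 51  ←

51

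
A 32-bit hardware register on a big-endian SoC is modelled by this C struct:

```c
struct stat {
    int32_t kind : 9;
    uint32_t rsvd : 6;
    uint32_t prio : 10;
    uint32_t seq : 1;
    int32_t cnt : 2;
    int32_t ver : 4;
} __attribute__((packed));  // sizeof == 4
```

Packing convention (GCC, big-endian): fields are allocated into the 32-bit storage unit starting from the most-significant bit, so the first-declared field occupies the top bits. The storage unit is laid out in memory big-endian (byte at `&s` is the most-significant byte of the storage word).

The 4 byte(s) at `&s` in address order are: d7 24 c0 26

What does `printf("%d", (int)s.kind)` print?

[0]=0xd7 [1]=0x24 [2]=0xc0 [3]=0x26 (big-endian) → word 0xd724c026
kind:9 @ bit 23 → (0xd724c026>>23)&0x1ff = 0x1ae  ←
rsvd:6 @ bit 17 → (0xd724c026>>17)&0x3f = 0x12
prio:10 @ bit 7 → (0xd724c026>>7)&0x3ff = 0x180
seq:1 @ bit 6 → (0xd724c026>>6)&0x1 = 0x0
cnt:2 @ bit 4 → (0xd724c026>>4)&0x3 = 0x2
ver:4 @ bit 0 → (0xd724c026>>0)&0xf = 0x6
kind signed 9b, MSB=1: 430 - 512 = -82

-82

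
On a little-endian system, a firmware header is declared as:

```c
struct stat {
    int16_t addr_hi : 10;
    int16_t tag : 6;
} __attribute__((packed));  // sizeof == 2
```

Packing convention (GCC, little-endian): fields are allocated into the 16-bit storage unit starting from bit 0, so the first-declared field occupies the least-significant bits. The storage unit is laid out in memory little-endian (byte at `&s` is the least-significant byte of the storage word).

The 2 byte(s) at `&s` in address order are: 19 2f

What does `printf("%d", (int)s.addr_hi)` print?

-231

[0]=0x19 [1]=0x2f (little-endian) → word 0x2f19
addr_hi [0+:10] = (word>>0) & 0x3ff = 793  ←
tag [10+:6] = (word>>10) & 0x3f = 11
addr_hi signed 10b, MSB=1: 793 - 1024 = -231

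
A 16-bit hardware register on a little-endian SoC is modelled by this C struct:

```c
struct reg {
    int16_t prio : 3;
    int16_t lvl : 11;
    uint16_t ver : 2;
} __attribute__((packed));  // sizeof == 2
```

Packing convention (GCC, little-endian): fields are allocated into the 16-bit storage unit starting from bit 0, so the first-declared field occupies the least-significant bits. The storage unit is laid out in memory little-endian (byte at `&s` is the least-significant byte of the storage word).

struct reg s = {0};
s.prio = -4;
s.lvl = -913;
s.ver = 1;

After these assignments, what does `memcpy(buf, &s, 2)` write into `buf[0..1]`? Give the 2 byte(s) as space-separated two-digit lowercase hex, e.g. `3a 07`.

prio:3 = -4 → 0x4 << 0 → word 0x0004
lvl:11 = -913 → 0x46f << 3 → word 0x237c
ver:2 = 1 → 0x1 << 14 → word 0x637c
word = 0x637c → little-endian bytes:
  [0]=0x7c  [1]=0x63

7c 63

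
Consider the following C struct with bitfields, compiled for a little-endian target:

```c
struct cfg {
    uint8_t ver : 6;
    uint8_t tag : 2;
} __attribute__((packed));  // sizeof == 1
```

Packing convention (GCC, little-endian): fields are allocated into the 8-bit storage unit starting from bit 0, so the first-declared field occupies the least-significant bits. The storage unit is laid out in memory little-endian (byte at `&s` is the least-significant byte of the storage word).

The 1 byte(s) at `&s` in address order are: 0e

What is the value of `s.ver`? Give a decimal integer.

14

[0]=0x0e (little-endian) → word 0x0e
ver [0+:6] = (word>>0) & 0x3f = 14  ←
tag [6+:2] = (word>>6) & 0x3 = 0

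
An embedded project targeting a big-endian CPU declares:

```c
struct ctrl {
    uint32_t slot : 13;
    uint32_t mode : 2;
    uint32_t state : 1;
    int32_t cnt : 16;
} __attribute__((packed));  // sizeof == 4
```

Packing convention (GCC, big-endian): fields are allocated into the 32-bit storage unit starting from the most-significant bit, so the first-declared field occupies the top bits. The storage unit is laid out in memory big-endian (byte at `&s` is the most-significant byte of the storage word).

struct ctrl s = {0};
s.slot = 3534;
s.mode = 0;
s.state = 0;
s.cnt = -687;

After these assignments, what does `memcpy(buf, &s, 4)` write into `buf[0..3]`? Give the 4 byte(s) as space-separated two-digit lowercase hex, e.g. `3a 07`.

6e 70 fd 51

slot (13b) val=3534 bits=0xdce at bit 19: 0x6e700000
mode (2b) val=0 bits=0x0 at bit 17: 0x6e700000
state (1b) val=0 bits=0x0 at bit 16: 0x6e700000
cnt (16b) val=-687 bits=0xfd51 at bit 0: 0x6e70fd51
word = 0x6e70fd51 → big-endian bytes:
  [0]=0x6e  [1]=0x70  [2]=0xfd  [3]=0x51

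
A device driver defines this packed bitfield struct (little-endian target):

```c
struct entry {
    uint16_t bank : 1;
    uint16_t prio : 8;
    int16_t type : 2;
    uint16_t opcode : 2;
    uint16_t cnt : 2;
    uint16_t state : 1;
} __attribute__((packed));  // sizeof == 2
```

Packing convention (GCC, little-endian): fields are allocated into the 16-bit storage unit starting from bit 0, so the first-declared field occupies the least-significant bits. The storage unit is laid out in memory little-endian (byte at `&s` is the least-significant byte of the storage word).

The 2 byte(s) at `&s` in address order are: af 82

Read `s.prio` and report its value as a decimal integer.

[0]=0xaf [1]=0x82 (little-endian) → word 0x82af
bank [0+:1] = (word>>0) & 0x1 = 1
prio [1+:8] = (word>>1) & 0xff = 87  ←
type [9+:2] = (word>>9) & 0x3 = 1
opcode [11+:2] = (word>>11) & 0x3 = 0
cnt [13+:2] = (word>>13) & 0x3 = 0
state [15+:1] = (word>>15) & 0x1 = 1

87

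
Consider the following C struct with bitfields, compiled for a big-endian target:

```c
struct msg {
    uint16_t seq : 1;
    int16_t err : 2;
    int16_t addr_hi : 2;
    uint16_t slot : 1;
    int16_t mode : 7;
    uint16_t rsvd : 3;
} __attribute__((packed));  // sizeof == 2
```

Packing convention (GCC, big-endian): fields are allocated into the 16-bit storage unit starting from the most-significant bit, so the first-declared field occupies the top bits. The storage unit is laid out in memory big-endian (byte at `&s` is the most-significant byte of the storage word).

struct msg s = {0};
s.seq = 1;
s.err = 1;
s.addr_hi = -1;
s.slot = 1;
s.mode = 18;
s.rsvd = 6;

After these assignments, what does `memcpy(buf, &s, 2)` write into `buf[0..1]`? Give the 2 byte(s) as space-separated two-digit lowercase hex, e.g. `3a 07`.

seq:1 = 1 → 0x1 << 15 → word 0x8000
err:2 = 1 → 0x1 << 13 → word 0xa000
addr_hi:2 = -1 → 0x3 << 11 → word 0xb800
slot:1 = 1 → 0x1 << 10 → word 0xbc00
mode:7 = 18 → 0x12 << 3 → word 0xbc90
rsvd:3 = 6 → 0x6 << 0 → word 0xbc96
word = 0xbc96 → big-endian bytes:
  [0]=0xbc  [1]=0x96

bc 96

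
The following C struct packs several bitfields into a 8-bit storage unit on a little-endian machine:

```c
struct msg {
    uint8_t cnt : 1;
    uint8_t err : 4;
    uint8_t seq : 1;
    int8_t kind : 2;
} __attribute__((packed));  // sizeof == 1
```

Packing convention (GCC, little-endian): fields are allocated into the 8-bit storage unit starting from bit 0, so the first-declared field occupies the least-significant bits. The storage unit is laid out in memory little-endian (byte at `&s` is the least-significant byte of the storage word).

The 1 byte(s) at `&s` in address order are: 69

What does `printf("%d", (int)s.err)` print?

4

[0]=0x69 (little-endian) → word 0x69
cnt:1 @ bit 0 → (0x69>>0)&0x1 = 0x1
err:4 @ bit 1 → (0x69>>1)&0xf = 0x4  ←
seq:1 @ bit 5 → (0x69>>5)&0x1 = 0x1
kind:2 @ bit 6 → (0x69>>6)&0x3 = 0x1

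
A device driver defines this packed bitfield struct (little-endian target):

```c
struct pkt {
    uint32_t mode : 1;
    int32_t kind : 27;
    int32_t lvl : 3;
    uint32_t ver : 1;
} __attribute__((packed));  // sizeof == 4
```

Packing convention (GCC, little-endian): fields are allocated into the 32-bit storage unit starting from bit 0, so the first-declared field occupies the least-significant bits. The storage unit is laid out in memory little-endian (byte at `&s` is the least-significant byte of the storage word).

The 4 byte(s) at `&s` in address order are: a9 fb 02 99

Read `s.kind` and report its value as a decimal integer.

-58622508

[0]=0xa9 [1]=0xfb [2]=0x02 [3]=0x99 (little-endian) → word 0x9902fba9
mode:1 @ bit 0 → (0x9902fba9>>0)&0x1 = 0x1
kind:27 @ bit 1 → (0x9902fba9>>1)&0x7ffffff = 0x4817dd4  ←
lvl:3 @ bit 28 → (0x9902fba9>>28)&0x7 = 0x1
ver:1 @ bit 31 → (0x9902fba9>>31)&0x1 = 0x1
kind signed 27b, MSB=1: 75595220 - 134217728 = -58622508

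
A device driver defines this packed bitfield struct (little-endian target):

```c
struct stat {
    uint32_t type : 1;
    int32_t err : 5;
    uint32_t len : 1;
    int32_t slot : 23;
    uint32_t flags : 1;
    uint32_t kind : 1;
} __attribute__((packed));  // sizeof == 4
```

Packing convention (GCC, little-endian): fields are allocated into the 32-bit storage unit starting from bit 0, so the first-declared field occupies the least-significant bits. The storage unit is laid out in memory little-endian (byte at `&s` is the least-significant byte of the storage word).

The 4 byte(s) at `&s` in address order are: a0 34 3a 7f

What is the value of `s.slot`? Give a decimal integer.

[0]=0xa0 [1]=0x34 [2]=0x3a [3]=0x7f (little-endian) → word 0x7f3a34a0
type [0+:1] = (word>>0) & 0x1 = 0
err [1+:5] = (word>>1) & 0x1f = 16
len [6+:1] = (word>>6) & 0x1 = 0
slot [7+:23] = (word>>7) & 0x7fffff = 8287337  ←
flags [30+:1] = (word>>30) & 0x1 = 1
kind [31+:1] = (word>>31) & 0x1 = 0
slot signed 23b, MSB=1: 8287337 - 8388608 = -101271

-101271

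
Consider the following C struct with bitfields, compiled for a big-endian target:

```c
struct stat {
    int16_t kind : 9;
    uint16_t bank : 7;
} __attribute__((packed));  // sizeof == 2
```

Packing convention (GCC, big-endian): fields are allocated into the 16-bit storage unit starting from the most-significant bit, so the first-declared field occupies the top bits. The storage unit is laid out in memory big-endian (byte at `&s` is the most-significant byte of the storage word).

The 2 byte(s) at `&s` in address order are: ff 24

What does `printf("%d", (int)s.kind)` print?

-2

[0]=0xff [1]=0x24 (big-endian) → word 0xff24
kind [7+:9] = (word>>7) & 0x1ff = 510  ←
bank [0+:7] = (word>>0) & 0x7f = 36
kind signed 9b, MSB=1: 510 - 512 = -2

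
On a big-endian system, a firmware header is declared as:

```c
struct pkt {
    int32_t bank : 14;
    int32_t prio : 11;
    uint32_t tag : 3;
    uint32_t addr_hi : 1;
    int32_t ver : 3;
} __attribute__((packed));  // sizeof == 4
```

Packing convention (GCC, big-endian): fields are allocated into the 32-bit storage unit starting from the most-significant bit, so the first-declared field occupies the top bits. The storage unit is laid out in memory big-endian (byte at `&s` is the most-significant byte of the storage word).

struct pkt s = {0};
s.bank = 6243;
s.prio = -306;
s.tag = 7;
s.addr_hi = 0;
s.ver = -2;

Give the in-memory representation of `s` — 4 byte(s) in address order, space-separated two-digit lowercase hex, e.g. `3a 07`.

61 8f 67 76

bank:14 = 6243 → 0x1863 << 18 → word 0x618c0000
prio:11 = -306 → 0x6ce << 7 → word 0x618f6700
tag:3 = 7 → 0x7 << 4 → word 0x618f6770
addr_hi:1 = 0 → 0x0 << 3 → word 0x618f6770
ver:3 = -2 → 0x6 << 0 → word 0x618f6776
word = 0x618f6776 → big-endian bytes:
  [0]=0x61  [1]=0x8f  [2]=0x67  [3]=0x76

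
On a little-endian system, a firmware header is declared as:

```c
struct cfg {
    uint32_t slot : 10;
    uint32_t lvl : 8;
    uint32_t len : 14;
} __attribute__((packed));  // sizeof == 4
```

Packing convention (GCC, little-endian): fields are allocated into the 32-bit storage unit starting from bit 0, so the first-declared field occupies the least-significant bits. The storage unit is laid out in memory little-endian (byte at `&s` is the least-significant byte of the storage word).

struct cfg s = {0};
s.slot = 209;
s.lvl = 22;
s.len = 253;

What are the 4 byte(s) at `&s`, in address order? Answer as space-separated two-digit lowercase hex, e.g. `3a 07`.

[0+:10] slot=209 & 0x3ff = 0xd1; word=0x000000d1
[10+:8] lvl=22 & 0xff = 0x16; word=0x000058d1
[18+:14] len=253 & 0x3fff = 0xfd; word=0x03f458d1
word = 0x03f458d1 → little-endian bytes:
  [0]=0xd1  [1]=0x58  [2]=0xf4  [3]=0x03

d1 58 f4 03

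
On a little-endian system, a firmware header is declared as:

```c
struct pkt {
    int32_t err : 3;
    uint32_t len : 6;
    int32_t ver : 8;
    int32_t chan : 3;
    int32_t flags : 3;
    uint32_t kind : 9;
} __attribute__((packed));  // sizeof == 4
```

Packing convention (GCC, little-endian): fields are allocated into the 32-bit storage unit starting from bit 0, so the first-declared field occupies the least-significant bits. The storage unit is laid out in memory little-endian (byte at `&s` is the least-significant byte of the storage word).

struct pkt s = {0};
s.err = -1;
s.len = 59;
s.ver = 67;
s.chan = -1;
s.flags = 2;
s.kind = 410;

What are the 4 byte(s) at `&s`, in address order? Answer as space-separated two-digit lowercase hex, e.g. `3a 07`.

[0+:3] err=-1 & 0x7 = 0x7; word=0x00000007
[3+:6] len=59 & 0x3f = 0x3b; word=0x000001df
[9+:8] ver=67 & 0xff = 0x43; word=0x000087df
[17+:3] chan=-1 & 0x7 = 0x7; word=0x000e87df
[20+:3] flags=2 & 0x7 = 0x2; word=0x002e87df
[23+:9] kind=410 & 0x1ff = 0x19a; word=0xcd2e87df
word = 0xcd2e87df → little-endian bytes:
  [0]=0xdf  [1]=0x87  [2]=0x2e  [3]=0xcd

df 87 2e cd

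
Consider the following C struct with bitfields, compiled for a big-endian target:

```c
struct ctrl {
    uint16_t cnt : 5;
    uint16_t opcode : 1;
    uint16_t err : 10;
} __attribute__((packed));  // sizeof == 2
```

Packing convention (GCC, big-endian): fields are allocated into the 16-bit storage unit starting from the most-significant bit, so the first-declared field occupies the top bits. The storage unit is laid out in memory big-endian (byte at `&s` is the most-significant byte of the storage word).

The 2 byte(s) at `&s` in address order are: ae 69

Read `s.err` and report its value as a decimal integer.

[0]=0xae [1]=0x69 (big-endian) → word 0xae69
cnt [11+:5] = (word>>11) & 0x1f = 21
opcode [10+:1] = (word>>10) & 0x1 = 1
err [0+:10] = (word>>0) & 0x3ff = 617  ←

617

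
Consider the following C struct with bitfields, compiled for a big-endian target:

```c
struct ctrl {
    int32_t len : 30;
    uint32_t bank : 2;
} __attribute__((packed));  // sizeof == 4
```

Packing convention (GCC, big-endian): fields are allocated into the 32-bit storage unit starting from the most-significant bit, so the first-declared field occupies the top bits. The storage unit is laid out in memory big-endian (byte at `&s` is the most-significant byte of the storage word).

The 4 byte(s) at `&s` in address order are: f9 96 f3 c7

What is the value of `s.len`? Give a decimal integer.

-26886927

[0]=0xf9 [1]=0x96 [2]=0xf3 [3]=0xc7 (big-endian) → word 0xf996f3c7
len:30 @ bit 2 → (0xf996f3c7>>2)&0x3fffffff = 0x3e65bcf1  ←
bank:2 @ bit 0 → (0xf996f3c7>>0)&0x3 = 0x3
len signed 30b, MSB=1: 1046854897 - 1073741824 = -26886927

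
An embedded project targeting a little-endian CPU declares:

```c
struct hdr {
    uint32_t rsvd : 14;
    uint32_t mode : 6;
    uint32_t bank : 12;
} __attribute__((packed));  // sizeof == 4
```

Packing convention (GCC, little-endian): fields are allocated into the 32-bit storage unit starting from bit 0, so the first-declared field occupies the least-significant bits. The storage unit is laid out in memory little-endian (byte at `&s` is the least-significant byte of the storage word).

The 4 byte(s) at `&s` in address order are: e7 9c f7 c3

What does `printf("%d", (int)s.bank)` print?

[0]=0xe7 [1]=0x9c [2]=0xf7 [3]=0xc3 (little-endian) → word 0xc3f79ce7
rsvd:14 @ bit 0 → (0xc3f79ce7>>0)&0x3fff = 0x1ce7
mode:6 @ bit 14 → (0xc3f79ce7>>14)&0x3f = 0x1e
bank:12 @ bit 20 → (0xc3f79ce7>>20)&0xfff = 0xc3f  ←

3135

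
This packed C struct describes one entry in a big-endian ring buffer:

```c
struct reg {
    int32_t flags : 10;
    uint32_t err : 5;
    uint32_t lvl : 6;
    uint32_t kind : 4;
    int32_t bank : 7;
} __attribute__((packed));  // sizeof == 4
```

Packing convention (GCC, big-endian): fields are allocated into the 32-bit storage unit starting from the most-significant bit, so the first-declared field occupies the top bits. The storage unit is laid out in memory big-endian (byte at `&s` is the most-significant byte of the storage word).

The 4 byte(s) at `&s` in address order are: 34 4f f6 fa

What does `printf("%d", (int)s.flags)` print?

[0]=0x34 [1]=0x4f [2]=0xf6 [3]=0xfa (big-endian) → word 0x344ff6fa
flags:10 @ bit 22 → (0x344ff6fa>>22)&0x3ff = 0xd1  ←
err:5 @ bit 17 → (0x344ff6fa>>17)&0x1f = 0x7
lvl:6 @ bit 11 → (0x344ff6fa>>11)&0x3f = 0x3e
kind:4 @ bit 7 → (0x344ff6fa>>7)&0xf = 0xd
bank:7 @ bit 0 → (0x344ff6fa>>0)&0x7f = 0x7a
flags signed 10b, MSB=0: value = 209

209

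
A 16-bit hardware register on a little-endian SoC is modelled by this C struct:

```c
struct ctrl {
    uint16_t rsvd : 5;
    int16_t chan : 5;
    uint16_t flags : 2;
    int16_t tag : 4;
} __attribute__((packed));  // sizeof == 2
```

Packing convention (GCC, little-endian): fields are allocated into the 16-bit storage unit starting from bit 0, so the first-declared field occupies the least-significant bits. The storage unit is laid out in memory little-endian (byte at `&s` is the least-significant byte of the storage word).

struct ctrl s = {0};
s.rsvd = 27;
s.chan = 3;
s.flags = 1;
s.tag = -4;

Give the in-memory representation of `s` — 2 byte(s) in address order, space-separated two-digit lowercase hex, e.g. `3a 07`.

7b c4

[0+:5] rsvd=27 & 0x1f = 0x1b; word=0x001b
[5+:5] chan=3 & 0x1f = 0x3; word=0x007b
[10+:2] flags=1 & 0x3 = 0x1; word=0x047b
[12+:4] tag=-4 & 0xf = 0xc; word=0xc47b
word = 0xc47b → little-endian bytes:
  [0]=0x7b  [1]=0xc4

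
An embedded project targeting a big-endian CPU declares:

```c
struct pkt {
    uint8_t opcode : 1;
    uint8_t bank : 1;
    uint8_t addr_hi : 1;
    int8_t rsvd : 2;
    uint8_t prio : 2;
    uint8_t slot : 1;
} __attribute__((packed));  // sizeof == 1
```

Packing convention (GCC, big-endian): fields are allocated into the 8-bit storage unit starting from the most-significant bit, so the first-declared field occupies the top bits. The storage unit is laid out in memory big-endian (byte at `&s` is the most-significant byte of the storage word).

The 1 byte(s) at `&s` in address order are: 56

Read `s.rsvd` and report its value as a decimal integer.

[0]=0x56 (big-endian) → word 0x56
opcode:1 @ bit 7 → (0x56>>7)&0x1 = 0x0
bank:1 @ bit 6 → (0x56>>6)&0x1 = 0x1
addr_hi:1 @ bit 5 → (0x56>>5)&0x1 = 0x0
rsvd:2 @ bit 3 → (0x56>>3)&0x3 = 0x2  ←
prio:2 @ bit 1 → (0x56>>1)&0x3 = 0x3
slot:1 @ bit 0 → (0x56>>0)&0x1 = 0x0
rsvd signed 2b, MSB=1: 2 - 4 = -2

-2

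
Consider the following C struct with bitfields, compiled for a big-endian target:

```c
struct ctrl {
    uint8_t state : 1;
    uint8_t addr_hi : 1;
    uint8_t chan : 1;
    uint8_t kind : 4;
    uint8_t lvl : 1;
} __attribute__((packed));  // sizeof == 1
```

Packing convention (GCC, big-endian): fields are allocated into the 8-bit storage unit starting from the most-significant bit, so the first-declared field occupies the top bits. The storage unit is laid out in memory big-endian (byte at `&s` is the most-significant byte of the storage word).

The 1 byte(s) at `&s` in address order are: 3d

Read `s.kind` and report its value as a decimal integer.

[0]=0x3d (big-endian) → word 0x3d
state [7+:1] = (word>>7) & 0x1 = 0
addr_hi [6+:1] = (word>>6) & 0x1 = 0
chan [5+:1] = (word>>5) & 0x1 = 1
kind [1+:4] = (word>>1) & 0xf = 14  ←
lvl [0+:1] = (word>>0) & 0x1 = 1

14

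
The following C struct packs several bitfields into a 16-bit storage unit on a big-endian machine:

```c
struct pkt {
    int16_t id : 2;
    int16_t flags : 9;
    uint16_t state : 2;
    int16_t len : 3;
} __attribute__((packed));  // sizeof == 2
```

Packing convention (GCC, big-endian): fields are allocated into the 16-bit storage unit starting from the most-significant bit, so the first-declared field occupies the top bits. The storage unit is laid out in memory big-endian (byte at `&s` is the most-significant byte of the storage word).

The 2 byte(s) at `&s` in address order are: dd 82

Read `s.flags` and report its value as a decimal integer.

[0]=0xdd [1]=0x82 (big-endian) → word 0xdd82
id [14+:2] = (word>>14) & 0x3 = 3
flags [5+:9] = (word>>5) & 0x1ff = 236  ←
state [3+:2] = (word>>3) & 0x3 = 0
len [0+:3] = (word>>0) & 0x7 = 2
flags signed 9b, MSB=0: value = 236

236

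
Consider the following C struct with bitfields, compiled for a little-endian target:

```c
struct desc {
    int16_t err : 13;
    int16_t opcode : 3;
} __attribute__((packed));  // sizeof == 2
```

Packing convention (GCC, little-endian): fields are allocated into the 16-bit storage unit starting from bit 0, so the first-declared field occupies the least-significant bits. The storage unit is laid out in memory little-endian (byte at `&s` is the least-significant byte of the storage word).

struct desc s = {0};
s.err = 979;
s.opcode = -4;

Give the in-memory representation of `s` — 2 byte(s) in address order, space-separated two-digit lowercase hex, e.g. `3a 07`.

err:13 = 979 → 0x3d3 << 0 → word 0x03d3
opcode:3 = -4 → 0x4 << 13 → word 0x83d3
word = 0x83d3 → little-endian bytes:
  [0]=0xd3  [1]=0x83

d3 83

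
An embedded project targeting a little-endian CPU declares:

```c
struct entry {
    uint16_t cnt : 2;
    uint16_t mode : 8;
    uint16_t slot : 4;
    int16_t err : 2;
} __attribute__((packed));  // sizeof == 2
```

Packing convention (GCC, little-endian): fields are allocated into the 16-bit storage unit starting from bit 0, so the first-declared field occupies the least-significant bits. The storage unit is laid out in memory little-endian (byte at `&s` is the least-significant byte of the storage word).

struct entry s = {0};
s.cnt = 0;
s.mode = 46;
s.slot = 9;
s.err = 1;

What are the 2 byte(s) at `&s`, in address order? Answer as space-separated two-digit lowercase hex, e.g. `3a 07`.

cnt:2 = 0 → 0x0 << 0 → word 0x0000
mode:8 = 46 → 0x2e << 2 → word 0x00b8
slot:4 = 9 → 0x9 << 10 → word 0x24b8
err:2 = 1 → 0x1 << 14 → word 0x64b8
word = 0x64b8 → little-endian bytes:
  [0]=0xb8  [1]=0x64

b8 64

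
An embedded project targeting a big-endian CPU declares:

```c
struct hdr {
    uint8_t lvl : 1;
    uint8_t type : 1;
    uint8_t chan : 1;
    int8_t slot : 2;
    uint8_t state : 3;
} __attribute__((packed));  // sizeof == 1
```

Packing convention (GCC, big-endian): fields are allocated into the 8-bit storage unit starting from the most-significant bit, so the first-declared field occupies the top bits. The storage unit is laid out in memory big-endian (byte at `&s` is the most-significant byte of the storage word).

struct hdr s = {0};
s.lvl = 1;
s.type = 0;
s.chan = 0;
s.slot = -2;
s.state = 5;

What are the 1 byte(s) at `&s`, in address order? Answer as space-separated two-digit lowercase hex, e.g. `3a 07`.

lvl:1 = 1 → 0x1 << 7 → word 0x80
type:1 = 0 → 0x0 << 6 → word 0x80
chan:1 = 0 → 0x0 << 5 → word 0x80
slot:2 = -2 → 0x2 << 3 → word 0x90
state:3 = 5 → 0x5 << 0 → word 0x95
word = 0x95 → big-endian bytes:
  [0]=0x95

95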